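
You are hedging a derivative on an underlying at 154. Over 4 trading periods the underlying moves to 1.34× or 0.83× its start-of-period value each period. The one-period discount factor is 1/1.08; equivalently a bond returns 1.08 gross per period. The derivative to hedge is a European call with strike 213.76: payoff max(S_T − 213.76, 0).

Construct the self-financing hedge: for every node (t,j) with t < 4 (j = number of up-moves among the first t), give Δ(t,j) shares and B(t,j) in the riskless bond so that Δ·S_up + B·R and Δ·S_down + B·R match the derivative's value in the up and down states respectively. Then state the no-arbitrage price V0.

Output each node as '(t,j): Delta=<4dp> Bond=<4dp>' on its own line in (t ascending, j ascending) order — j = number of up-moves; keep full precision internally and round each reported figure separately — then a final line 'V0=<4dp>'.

(0,0): Delta=0.5734 Bond=-59.7383
(1,0): Delta=0.2964 Bond=-29.1155
(1,1): Delta=0.7518 Bond=-101.3354
(2,0): Delta=0.0000 Bond=0.0000
(2,1): Delta=0.4873 Bond=-64.1473
(2,2): Delta=0.9221 Bond=-156.5489
(3,0): Delta=0.0000 Bond=0.0000
(3,1): Delta=0.0000 Bond=0.0000
(3,2): Delta=0.8013 Bond=-141.3294
(3,3): Delta=1.0000 Bond=-197.9259
V0=28.5594

Risk-neutral probability p* = (R−d)/(u−d) = (1.08−0.83)/(1.34−0.83) = 0.4902.
Terminal payoffs: V(4,0)=0.0000, V(4,1)=0.0000, V(4,2)=0.0000, V(4,3)=93.7882, V(4,4)=282.7636
  t=3,j=0: stock 88.0552 → up 117.9940 (V=0.0000), down 73.0858 (V=0.0000). Price 0.0000; hedge Δ=0.0000, bond B=0.0000.
  t=3,j=1: stock 142.1614 → up 190.4963 (V=0.0000), down 117.9940 (V=0.0000). Price 0.0000; hedge Δ=0.0000, bond B=0.0000.
  t=3,j=2: stock 229.5136 → up 307.5482 (V=93.7882), down 190.4963 (V=0.0000). Price 42.5691; hedge Δ=0.8013, bond B=-141.3294.
  t=3,j=3: stock 370.5400 → up 496.5236 (V=282.7636), down 307.5482 (V=93.7882). Price 172.6141; hedge Δ=1.0000, bond B=-197.9259.
  t=2,j=0: stock 106.0906 → up 142.1614 (V=0.0000), down 88.0552 (V=0.0000). Price 0.0000; hedge Δ=0.0000, bond B=0.0000.
  t=2,j=1: stock 171.2788 → up 229.5136 (V=42.5691), down 142.1614 (V=0.0000). Price 19.3215; hedge Δ=0.4873, bond B=-64.1473.
  t=2,j=2: stock 276.5224 → up 370.5400 (V=172.6141), down 229.5136 (V=42.5691). Price 98.4413; hedge Δ=0.9221, bond B=-156.5489.
  t=1,j=0: stock 127.8200 → up 171.2788 (V=19.3215), down 106.0906 (V=0.0000). Price 8.7697; hedge Δ=0.2964, bond B=-29.1155.
  t=1,j=1: stock 206.3600 → up 276.5224 (V=98.4413), down 171.2788 (V=19.3215). Price 53.8016; hedge Δ=0.7518, bond B=-101.3354.
  t=0,j=0: stock 154.0000 → up 206.3600 (V=53.8016), down 127.8200 (V=8.7697). Price 28.5594; hedge Δ=0.5734, bond B=-59.7383.
Check: Δ(0,0)·S0 + B(0,0) = 28.5594 = V0.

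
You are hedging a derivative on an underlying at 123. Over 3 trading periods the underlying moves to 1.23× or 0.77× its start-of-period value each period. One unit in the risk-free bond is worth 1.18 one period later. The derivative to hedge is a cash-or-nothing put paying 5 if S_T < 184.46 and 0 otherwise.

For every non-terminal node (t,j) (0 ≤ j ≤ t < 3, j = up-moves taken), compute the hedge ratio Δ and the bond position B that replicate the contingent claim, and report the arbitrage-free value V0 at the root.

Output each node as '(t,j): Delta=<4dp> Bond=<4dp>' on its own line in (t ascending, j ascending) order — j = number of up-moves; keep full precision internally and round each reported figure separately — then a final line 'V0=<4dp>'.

(0,0): Delta=-0.0504 Bond=7.0899
(1,0): Delta=0.0000 Bond=3.5909
(1,1): Delta=-0.0543 Bond=8.9485
(2,0): Delta=0.0000 Bond=4.2373
(2,1): Delta=0.0000 Bond=4.2373
(2,2): Delta=-0.0584 Bond=11.3301
V0=0.8884

The replicating-portfolio and risk-neutral prices coincide; use p* = (1.18−0.77)/(1.23−0.77) = 0.8913 for the latter.
Payoff layer (t=3): V(3,0)=5.0000, V(3,1)=5.0000, V(3,2)=5.0000, V(3,3)=0.0000
  t=2,j=0: stock 72.9267 → up 89.6998 (V=5.0000), down 56.1536 (V=5.0000). Price 4.2373; hedge Δ=0.0000, bond B=4.2373.
  t=2,j=1: stock 116.4933 → up 143.2868 (V=5.0000), down 89.6998 (V=5.0000). Price 4.2373; hedge Δ=0.0000, bond B=4.2373.
  t=2,j=2: stock 186.0867 → up 228.8866 (V=0.0000), down 143.2868 (V=5.0000). Price 0.4606; hedge Δ=-0.0584, bond B=11.3301.
  t=1,j=0: stock 94.7100 → up 116.4933 (V=4.2373), down 72.9267 (V=4.2373). Price 3.5909; hedge Δ=0.0000, bond B=3.5909.
  t=1,j=1: stock 151.2900 → up 186.0867 (V=0.4606), down 116.4933 (V=4.2373). Price 0.7382; hedge Δ=-0.0543, bond B=8.9485.
  t=0,j=0: stock 123.0000 → up 151.2900 (V=0.7382), down 94.7100 (V=3.5909). Price 0.8884; hedge Δ=-0.0504, bond B=7.0899.
Each (Δ,B) replicates both successor values, so the strategy is self-financing and V0 is arbitrage-free.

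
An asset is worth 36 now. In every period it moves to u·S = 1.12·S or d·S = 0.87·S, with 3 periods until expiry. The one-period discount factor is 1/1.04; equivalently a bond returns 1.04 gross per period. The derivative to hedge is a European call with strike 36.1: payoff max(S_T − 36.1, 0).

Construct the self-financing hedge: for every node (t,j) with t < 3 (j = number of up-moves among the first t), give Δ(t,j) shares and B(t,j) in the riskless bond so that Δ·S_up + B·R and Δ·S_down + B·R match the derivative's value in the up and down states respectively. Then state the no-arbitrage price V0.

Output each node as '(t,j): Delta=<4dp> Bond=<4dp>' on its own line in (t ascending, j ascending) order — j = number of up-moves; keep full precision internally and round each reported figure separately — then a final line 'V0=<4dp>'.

Under the risk-neutral measure, an up-move has probability p* = (R−d)/(u−d) = 0.6800 and values discount at R = 1.04.
Payoff layer (t=3): V(3,0)=0.0000, V(3,1)=0.0000, V(3,2)=3.1878, V(3,3)=14.4774
  t=2,j=0: stock 27.2484 → up 30.5182 (V=0.0000), down 23.7061 (V=0.0000). Price 0.0000; hedge Δ=0.0000, bond B=0.0000.
  t=2,j=1: stock 35.0784 → up 39.2878 (V=3.1878), down 30.5182 (V=0.0000). Price 2.0843; hedge Δ=0.3635, bond B=-10.6669.
  t=2,j=2: stock 45.1584 → up 50.5774 (V=14.4774), down 39.2878 (V=3.1878). Price 10.4469; hedge Δ=1.0000, bond B=-34.7115.
  t=1,j=0: stock 31.3200 → up 35.0784 (V=2.0843), down 27.2484 (V=0.0000). Price 1.3628; hedge Δ=0.2662, bond B=-6.9745.
  t=1,j=1: stock 40.3200 → up 45.1584 (V=10.4469), down 35.0784 (V=2.0843). Price 7.4720; hedge Δ=0.8296, bond B=-25.9781.
  t=0,j=0: stock 36.0000 → up 40.3200 (V=7.4720), down 31.3200 (V=1.3628). Price 5.3049; hedge Δ=0.6788, bond B=-19.1317.
Check: Δ(0,0)·S0 + B(0,0) = 5.3049 = V0.

(0,0): Delta=0.6788 Bond=-19.1317
(1,0): Delta=0.2662 Bond=-6.9745
(1,1): Delta=0.8296 Bond=-25.9781
(2,0): Delta=0.0000 Bond=0.0000
(2,1): Delta=0.3635 Bond=-10.6669
(2,2): Delta=1.0000 Bond=-34.7115
V0=5.3049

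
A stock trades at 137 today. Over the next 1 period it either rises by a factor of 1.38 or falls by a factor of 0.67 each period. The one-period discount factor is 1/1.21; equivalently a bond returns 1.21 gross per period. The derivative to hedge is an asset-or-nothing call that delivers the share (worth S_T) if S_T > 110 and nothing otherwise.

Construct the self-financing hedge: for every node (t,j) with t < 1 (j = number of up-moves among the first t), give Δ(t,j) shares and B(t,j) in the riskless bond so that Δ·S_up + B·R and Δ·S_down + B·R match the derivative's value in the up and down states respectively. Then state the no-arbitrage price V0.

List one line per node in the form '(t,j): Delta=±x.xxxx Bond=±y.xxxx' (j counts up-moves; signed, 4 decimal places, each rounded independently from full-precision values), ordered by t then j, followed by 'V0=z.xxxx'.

(0,0): Delta=1.9437 Bond=-147.4452
V0=118.8365

The replicating-portfolio and risk-neutral prices coincide; use p* = (1.21−0.67)/(1.38−0.67) = 0.7606 for the latter.
Payoff layer (t=1): V(1,0)=0.0000, V(1,1)=189.0600
(0,0): S=137.0000. Δ = (V_up−V_dn)/(S_up−S_dn) = (189.0600−0.0000)/(189.0600−91.7900) = 1.9437. V = [p*·189.0600 + (1−p*)·0.0000]/1.21 = 118.8365. B = V − Δ·S = -147.4452.
Each (Δ,B) replicates both successor values, so the strategy is self-financing and V0 is arbitrage-free.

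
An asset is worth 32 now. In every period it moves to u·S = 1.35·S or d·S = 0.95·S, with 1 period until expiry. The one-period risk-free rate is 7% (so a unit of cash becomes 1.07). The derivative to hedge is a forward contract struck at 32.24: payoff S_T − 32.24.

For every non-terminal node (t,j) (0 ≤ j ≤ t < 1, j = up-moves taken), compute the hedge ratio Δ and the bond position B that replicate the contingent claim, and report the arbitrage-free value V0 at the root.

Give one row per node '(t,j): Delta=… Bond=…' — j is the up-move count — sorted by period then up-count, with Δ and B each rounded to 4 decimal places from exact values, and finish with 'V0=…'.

(0,0): Delta=1.0000 Bond=-30.1308
V0=1.8692

The replicating-portfolio and risk-neutral prices coincide; use p* = (1.07−0.95)/(1.35−0.95) = 0.3000 for the latter.
Terminal values V(1,·): V(1,0)=-1.8400, V(1,1)=10.9600
  t=0,j=0: stock 32.0000 → up 43.2000 (V=10.9600), down 30.4000 (V=-1.8400). Price 1.8692; hedge Δ=1.0000, bond B=-30.1308.
Self-financing check: at every node Δ·S+B equals the discounted successor values.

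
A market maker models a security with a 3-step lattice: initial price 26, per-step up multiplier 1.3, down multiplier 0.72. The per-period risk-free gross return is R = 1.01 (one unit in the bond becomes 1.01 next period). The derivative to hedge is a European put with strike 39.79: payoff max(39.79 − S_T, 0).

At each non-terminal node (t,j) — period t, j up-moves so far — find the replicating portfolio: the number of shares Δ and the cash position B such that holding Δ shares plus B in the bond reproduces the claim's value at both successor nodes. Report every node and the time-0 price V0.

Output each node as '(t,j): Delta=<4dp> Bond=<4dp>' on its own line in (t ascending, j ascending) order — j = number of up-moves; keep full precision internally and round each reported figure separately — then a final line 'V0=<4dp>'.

(0,0): Delta=-0.7183 Bond=33.3991
(1,0): Delta=-1.0000 Bond=39.0060
(1,1): Delta=-0.5623 Bond=28.4602
(2,0): Delta=-1.0000 Bond=39.3960
(2,1): Delta=-1.0000 Bond=39.3960
(2,2): Delta=-0.3199 Bond=18.0935
V0=14.7226

No-arbitrage ⇒ martingale measure with p* = (R−d)/(u−d) = 0.5000.
At expiry t=3: V(3,0)=30.0856, V(3,1)=22.2681, V(3,2)=8.1532, V(3,3)=0.0000
(2,0): S=13.4784. Δ = (V_up−V_dn)/(S_up−S_dn) = (22.2681−30.0856)/(17.5219−9.7044) = -1.0000. V = [p*·22.2681 + (1−p*)·30.0856]/1.01 = 25.9176. B = V − Δ·S = 39.3960.
(2,1): S=24.3360. Δ = (V_up−V_dn)/(S_up−S_dn) = (8.1532−22.2681)/(31.6368−17.5219) = -1.0000. V = [p*·8.1532 + (1−p*)·22.2681]/1.01 = 15.0600. B = V − Δ·S = 39.3960.
(2,2): S=43.9400. Δ = (V_up−V_dn)/(S_up−S_dn) = (0.0000−8.1532)/(57.1220−31.6368) = -0.3199. V = [p*·0.0000 + (1−p*)·8.1532]/1.01 = 4.0362. B = V − Δ·S = 18.0935.
(1,0): S=18.7200. Δ = (V_up−V_dn)/(S_up−S_dn) = (15.0600−25.9176)/(24.3360−13.4784) = -1.0000. V = [p*·15.0600 + (1−p*)·25.9176]/1.01 = 20.2860. B = V − Δ·S = 39.0060.
(1,1): S=33.8000. Δ = (V_up−V_dn)/(S_up−S_dn) = (4.0362−15.0600)/(43.9400−24.3360) = -0.5623. V = [p*·4.0362 + (1−p*)·15.0600]/1.01 = 9.4536. B = V − Δ·S = 28.4602.
(0,0): S=26.0000. Δ = (V_up−V_dn)/(S_up−S_dn) = (9.4536−20.2860)/(33.8000−18.7200) = -0.7183. V = [p*·9.4536 + (1−p*)·20.2860]/1.01 = 14.7226. B = V − Δ·S = 33.3991.
Each (Δ,B) replicates both successor values, so the strategy is self-financing and V0 is arbitrage-free.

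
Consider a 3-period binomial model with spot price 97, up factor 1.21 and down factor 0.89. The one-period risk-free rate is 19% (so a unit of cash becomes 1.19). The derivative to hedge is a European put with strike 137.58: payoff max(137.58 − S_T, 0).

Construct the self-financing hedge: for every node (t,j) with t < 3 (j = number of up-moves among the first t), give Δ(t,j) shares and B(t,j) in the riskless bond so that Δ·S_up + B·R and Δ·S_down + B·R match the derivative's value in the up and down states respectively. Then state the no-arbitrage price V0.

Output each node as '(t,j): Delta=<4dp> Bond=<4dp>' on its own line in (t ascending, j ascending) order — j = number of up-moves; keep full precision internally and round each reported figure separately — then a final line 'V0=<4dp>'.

(0,0): Delta=-0.3149 Bond=31.9432
(1,0): Delta=-1.0000 Bond=97.1542
(1,1): Delta=-0.2813 Bond=34.0697
(2,0): Delta=-1.0000 Bond=115.6134
(2,1): Delta=-1.0000 Bond=115.6134
(2,2): Delta=-0.2461 Bond=35.5382
V0=1.3946

No-arbitrage ⇒ martingale measure with p* = (R−d)/(u−d) = 0.9375.
Terminal payoffs: V(3,0)=69.1980, V(3,1)=44.6112, V(3,2)=11.1842, V(3,3)=0.0000
(2,0): S=76.8337. Δ = (V_up−V_dn)/(S_up−S_dn) = (44.6112−69.1980)/(92.9688−68.3820) = -1.0000. V = [p*·44.6112 + (1−p*)·69.1980]/1.19 = 38.7797. B = V − Δ·S = 115.6134.
(2,1): S=104.4593. Δ = (V_up−V_dn)/(S_up−S_dn) = (11.1842−44.6112)/(126.3958−92.9688) = -1.0000. V = [p*·11.1842 + (1−p*)·44.6112]/1.19 = 11.1541. B = V − Δ·S = 115.6134.
(2,2): S=142.0177. Δ = (V_up−V_dn)/(S_up−S_dn) = (0.0000−11.1842)/(171.8414−126.3958) = -0.2461. V = [p*·0.0000 + (1−p*)·11.1842]/1.19 = 0.5874. B = V − Δ·S = 35.5382.
(1,0): S=86.3300. Δ = (V_up−V_dn)/(S_up−S_dn) = (11.1541−38.7797)/(104.4593−76.8337) = -1.0000. V = [p*·11.1541 + (1−p*)·38.7797]/1.19 = 10.8242. B = V − Δ·S = 97.1542.
(1,1): S=117.3700. Δ = (V_up−V_dn)/(S_up−S_dn) = (0.5874−11.1541)/(142.0177−104.4593) = -0.2813. V = [p*·0.5874 + (1−p*)·11.1541]/1.19 = 1.0486. B = V − Δ·S = 34.0697.
(0,0): S=97.0000. Δ = (V_up−V_dn)/(S_up−S_dn) = (1.0486−10.8242)/(117.3700−86.3300) = -0.3149. V = [p*·1.0486 + (1−p*)·10.8242]/1.19 = 1.3946. B = V − Δ·S = 31.9432.
Self-financing check: at every node Δ·S+B equals the discounted successor values.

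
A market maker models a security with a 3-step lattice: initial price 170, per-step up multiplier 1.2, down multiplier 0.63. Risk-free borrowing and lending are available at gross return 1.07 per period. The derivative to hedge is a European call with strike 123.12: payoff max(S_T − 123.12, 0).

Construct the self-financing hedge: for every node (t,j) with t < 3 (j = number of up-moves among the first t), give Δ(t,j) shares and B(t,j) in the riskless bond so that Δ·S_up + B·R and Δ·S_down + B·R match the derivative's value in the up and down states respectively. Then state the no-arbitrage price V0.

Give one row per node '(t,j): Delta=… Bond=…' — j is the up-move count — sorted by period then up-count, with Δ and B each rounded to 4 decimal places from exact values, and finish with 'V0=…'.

The replicating-portfolio and risk-neutral prices coincide; use p* = (1.07−0.63)/(1.2−0.63) = 0.7719 for the latter.
Terminal values V(3,·): V(3,0)=0.0000, V(3,1)=0.0000, V(3,2)=31.1040, V(3,3)=170.6400
  t=2,j=0: stock 67.4730 → up 80.9676 (V=0.0000), down 42.5080 (V=0.0000). Price 0.0000; hedge Δ=0.0000, bond B=0.0000.
  t=2,j=1: stock 128.5200 → up 154.2240 (V=31.1040), down 80.9676 (V=0.0000). Price 22.4394; hedge Δ=0.4246, bond B=-32.1291.
  t=2,j=2: stock 244.8000 → up 293.7600 (V=170.6400), down 154.2240 (V=31.1040). Price 129.7346; hedge Δ=1.0000, bond B=-115.0654.
  t=1,j=0: stock 107.1000 → up 128.5200 (V=22.4394), down 67.4730 (V=0.0000). Price 16.1884; hedge Δ=0.3676, bond B=-23.1789.
  t=1,j=1: stock 204.0000 → up 244.8000 (V=129.7346), down 128.5200 (V=22.4394). Price 98.3773; hedge Δ=0.9227, bond B=-89.8599.
  t=0,j=0: stock 170.0000 → up 204.0000 (V=98.3773), down 107.1000 (V=16.1884). Price 74.4229; hedge Δ=0.8482, bond B=-69.7682.
Each (Δ,B) replicates both successor values, so the strategy is self-financing and V0 is arbitrage-free.

(0,0): Delta=0.8482 Bond=-69.7682
(1,0): Delta=0.3676 Bond=-23.1789
(1,1): Delta=0.9227 Bond=-89.8599
(2,0): Delta=0.0000 Bond=0.0000
(2,1): Delta=0.4246 Bond=-32.1291
(2,2): Delta=1.0000 Bond=-115.0654
V0=74.4229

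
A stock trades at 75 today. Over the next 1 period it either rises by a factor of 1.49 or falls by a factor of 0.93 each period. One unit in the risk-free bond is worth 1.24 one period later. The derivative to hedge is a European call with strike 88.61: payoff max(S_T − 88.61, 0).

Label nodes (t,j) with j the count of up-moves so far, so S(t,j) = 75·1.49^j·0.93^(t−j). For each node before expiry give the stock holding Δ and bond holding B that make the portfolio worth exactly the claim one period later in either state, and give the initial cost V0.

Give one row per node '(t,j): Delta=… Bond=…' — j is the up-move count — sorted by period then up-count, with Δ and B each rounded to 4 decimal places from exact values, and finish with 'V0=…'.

Under the risk-neutral measure, an up-move has probability p* = (R−d)/(u−d) = 0.5536 and values discount at R = 1.24.
Terminal values V(1,·): V(1,0)=0.0000, V(1,1)=23.1400
Node (0,0) S=75.0000: V=(p*·23.1400+(1−p*)·0.0000)/1.24=10.3304; Δ=(23.1400−0.0000)/(111.7500−69.7500)=0.5510; B=V−Δ·S=-30.9911
Each (Δ,B) replicates both successor values, so the strategy is self-financing and V0 is arbitrage-free.

(0,0): Delta=0.5510 Bond=-30.9911
V0=10.3304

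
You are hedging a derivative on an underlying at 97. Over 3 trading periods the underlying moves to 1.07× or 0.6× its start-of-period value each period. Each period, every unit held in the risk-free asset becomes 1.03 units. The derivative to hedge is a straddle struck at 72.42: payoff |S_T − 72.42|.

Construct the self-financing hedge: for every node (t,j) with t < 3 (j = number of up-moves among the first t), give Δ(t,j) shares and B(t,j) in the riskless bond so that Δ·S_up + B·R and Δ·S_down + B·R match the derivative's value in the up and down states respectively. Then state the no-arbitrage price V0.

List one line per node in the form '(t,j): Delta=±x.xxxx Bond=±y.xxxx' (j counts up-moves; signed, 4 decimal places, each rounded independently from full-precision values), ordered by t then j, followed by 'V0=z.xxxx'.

(0,0): Delta=0.6063 Bond=-24.4901
(1,0): Delta=-1.0000 Bond=68.2628
(1,1): Delta=0.6901 Bond=-33.9213
(2,0): Delta=-1.0000 Bond=70.3107
(2,1): Delta=-1.0000 Bond=70.3107
(2,2): Delta=0.7783 Bond=-44.7296
V0=34.3226

Risk-neutral probability p* = (R−d)/(u−d) = (1.03−0.6)/(1.07−0.6) = 0.9149.
Payoff layer (t=3): V(3,0)=51.4680, V(3,1)=35.0556, V(3,2)=5.7868, V(3,3)=46.4092
Node (2,0) S=34.9200: V=(p*·35.0556+(1−p*)·51.4680)/1.03=35.3907; Δ=(35.0556−51.4680)/(37.3644−20.9520)=-1.0000; B=V−Δ·S=70.3107
Node (2,1) S=62.2740: V=(p*·5.7868+(1−p*)·35.0556)/1.03=8.0367; Δ=(5.7868−35.0556)/(66.6332−37.3644)=-1.0000; B=V−Δ·S=70.3107
Node (2,2) S=111.0553: V=(p*·46.4092+(1−p*)·5.7868)/1.03=41.7009; Δ=(46.4092−5.7868)/(118.8292−66.6332)=0.7783; B=V−Δ·S=-44.7296
Node (1,0) S=58.2000: V=(p*·8.0367+(1−p*)·35.3907)/1.03=10.0628; Δ=(8.0367−35.3907)/(62.2740−34.9200)=-1.0000; B=V−Δ·S=68.2628
Node (1,1) S=103.7900: V=(p*·41.7009+(1−p*)·8.0367)/1.03=37.7047; Δ=(41.7009−8.0367)/(111.0553−62.2740)=0.6901; B=V−Δ·S=-33.9213
Node (0,0) S=97.0000: V=(p*·37.7047+(1−p*)·10.0628)/1.03=34.3226; Δ=(37.7047−10.0628)/(103.7900−58.2000)=0.6063; B=V−Δ·S=-24.4901
Check: Δ(0,0)·S0 + B(0,0) = 34.3226 = V0.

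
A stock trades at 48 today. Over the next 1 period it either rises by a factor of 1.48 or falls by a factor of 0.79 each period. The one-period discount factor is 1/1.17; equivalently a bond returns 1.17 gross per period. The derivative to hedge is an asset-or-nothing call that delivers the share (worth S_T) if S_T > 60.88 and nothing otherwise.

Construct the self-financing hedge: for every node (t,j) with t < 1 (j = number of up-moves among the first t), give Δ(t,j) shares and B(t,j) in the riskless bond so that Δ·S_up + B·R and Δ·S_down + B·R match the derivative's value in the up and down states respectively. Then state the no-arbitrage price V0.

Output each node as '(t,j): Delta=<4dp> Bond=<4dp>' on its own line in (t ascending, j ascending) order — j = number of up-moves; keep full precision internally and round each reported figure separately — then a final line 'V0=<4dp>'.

Risk-neutral probability p* = (R−d)/(u−d) = (1.17−0.79)/(1.48−0.79) = 0.5507.
Terminal payoffs: V(1,0)=0.0000, V(1,1)=71.0400
Node (0,0) S=48.0000: V=(p*·71.0400+(1−p*)·0.0000)/1.17=33.4389; Δ=(71.0400−0.0000)/(71.0400−37.9200)=2.1449; B=V−Δ·S=-69.5177
Each (Δ,B) replicates both successor values, so the strategy is self-financing and V0 is arbitrage-free.

(0,0): Delta=2.1449 Bond=-69.5177
V0=33.4389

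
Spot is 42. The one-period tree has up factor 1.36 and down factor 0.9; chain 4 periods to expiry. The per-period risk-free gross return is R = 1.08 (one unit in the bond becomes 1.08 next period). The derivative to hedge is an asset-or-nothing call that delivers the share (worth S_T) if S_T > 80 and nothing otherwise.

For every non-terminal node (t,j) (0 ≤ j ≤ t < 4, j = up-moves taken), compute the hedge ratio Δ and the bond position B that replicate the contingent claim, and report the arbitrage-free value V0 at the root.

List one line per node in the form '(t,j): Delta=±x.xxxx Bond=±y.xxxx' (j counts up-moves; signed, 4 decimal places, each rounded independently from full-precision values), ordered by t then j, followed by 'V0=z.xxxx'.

No-arbitrage ⇒ martingale measure with p* = (R−d)/(u−d) = 0.3913.
At expiry t=4: V(4,0)=0.0000, V(4,1)=0.0000, V(4,2)=0.0000, V(4,3)=95.0842, V(4,4)=143.6828
  t=3,j=0: stock 30.6180 → up 41.6405 (V=0.0000), down 27.5562 (V=0.0000). Price 0.0000; hedge Δ=0.0000, bond B=0.0000.
  t=3,j=1: stock 46.2672 → up 62.9234 (V=0.0000), down 41.6405 (V=0.0000). Price 0.0000; hedge Δ=0.0000, bond B=0.0000.
  t=3,j=2: stock 69.9149 → up 95.0842 (V=95.0842), down 62.9234 (V=0.0000). Price 34.4508; hedge Δ=2.9565, bond B=-172.2541.
  t=3,j=3: stock 105.6492 → up 143.6828 (V=143.6828), down 95.0842 (V=95.0842). Price 105.6492; hedge Δ=1.0000, bond B=0.0000.
  t=2,j=0: stock 34.0200 → up 46.2672 (V=0.0000), down 30.6180 (V=0.0000). Price 0.0000; hedge Δ=0.0000, bond B=0.0000.
  t=2,j=1: stock 51.4080 → up 69.9149 (V=34.4508), down 46.2672 (V=0.0000). Price 12.4822; hedge Δ=1.4568, bond B=-62.4109.
  t=2,j=2: stock 77.6832 → up 105.6492 (V=105.6492), down 69.9149 (V=34.4508). Price 57.6954; hedge Δ=1.9924, bond B=-97.0836.
  t=1,j=0: stock 37.8000 → up 51.4080 (V=12.4822), down 34.0200 (V=0.0000). Price 4.5225; hedge Δ=0.7179, bond B=-22.6126.
  t=1,j=1: stock 57.1200 → up 77.6832 (V=57.6954), down 51.4080 (V=12.4822). Price 27.9392; hedge Δ=1.7208, bond B=-70.3504.
  t=0,j=0: stock 42.0000 → up 57.1200 (V=27.9392), down 37.8000 (V=4.5225). Price 12.6718; hedge Δ=1.2120, bond B=-38.2339.
The time-0 hedge costs 12.6718, which is the no-arbitrage price.

(0,0): Delta=1.2120 Bond=-38.2339
(1,0): Delta=0.7179 Bond=-22.6126
(1,1): Delta=1.7208 Bond=-70.3504
(2,0): Delta=0.0000 Bond=0.0000
(2,1): Delta=1.4568 Bond=-62.4109
(2,2): Delta=1.9924 Bond=-97.0836
(3,0): Delta=0.0000 Bond=0.0000
(3,1): Delta=0.0000 Bond=0.0000
(3,2): Delta=2.9565 Bond=-172.2541
(3,3): Delta=1.0000 Bond=0.0000
V0=12.6718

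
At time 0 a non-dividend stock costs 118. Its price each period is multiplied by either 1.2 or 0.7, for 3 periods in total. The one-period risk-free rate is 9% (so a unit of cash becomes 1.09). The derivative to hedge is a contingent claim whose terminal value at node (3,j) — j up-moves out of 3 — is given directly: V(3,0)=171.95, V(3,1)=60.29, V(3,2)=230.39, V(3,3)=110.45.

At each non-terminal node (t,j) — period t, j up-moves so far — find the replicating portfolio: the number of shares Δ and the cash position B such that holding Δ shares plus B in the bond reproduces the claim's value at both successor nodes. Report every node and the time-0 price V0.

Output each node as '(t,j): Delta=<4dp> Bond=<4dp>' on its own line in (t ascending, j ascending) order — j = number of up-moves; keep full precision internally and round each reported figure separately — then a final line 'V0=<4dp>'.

(0,0): Delta=-0.2853 Bond=152.2589
(1,0): Delta=2.4016 Bond=-55.9740
(1,1): Delta=-0.7274 Bond=228.5596
(2,0): Delta=-3.8623 Bond=301.1688
(2,1): Delta=3.4322 Bond=-163.1651
(2,2): Delta=-1.4117 Bond=365.4183
V0=118.5959

Risk-neutral probability p* = (R−d)/(u−d) = (1.09−0.7)/(1.2−0.7) = 0.7800.
Terminal values V(3,·): V(3,0)=171.9500, V(3,1)=60.2900, V(3,2)=230.3900, V(3,3)=110.4500
  t=2,j=0: stock 57.8200 → up 69.3840 (V=60.2900), down 40.4740 (V=171.9500). Price 77.8488; hedge Δ=-3.8623, bond B=301.1688.
  t=2,j=1: stock 99.1200 → up 118.9440 (V=230.3900), down 69.3840 (V=60.2900). Price 177.0349; hedge Δ=3.4322, bond B=-163.1651.
  t=2,j=2: stock 169.9200 → up 203.9040 (V=110.4500), down 118.9440 (V=230.3900). Price 125.5383; hedge Δ=-1.4117, bond B=365.4183.
  t=1,j=0: stock 82.6000 → up 99.1200 (V=177.0349), down 57.8200 (V=77.8488). Price 142.3981; hedge Δ=2.4016, bond B=-55.9740.
  t=1,j=1: stock 141.6000 → up 169.9200 (V=125.5383), down 99.1200 (V=177.0349). Price 125.5666; hedge Δ=-0.7274, bond B=228.5596.
  t=0,j=0: stock 118.0000 → up 141.6000 (V=125.5666), down 82.6000 (V=142.3981). Price 118.5959; hedge Δ=-0.2853, bond B=152.2589.
Root portfolio cost Δ·118+B reproduces V0=118.5959.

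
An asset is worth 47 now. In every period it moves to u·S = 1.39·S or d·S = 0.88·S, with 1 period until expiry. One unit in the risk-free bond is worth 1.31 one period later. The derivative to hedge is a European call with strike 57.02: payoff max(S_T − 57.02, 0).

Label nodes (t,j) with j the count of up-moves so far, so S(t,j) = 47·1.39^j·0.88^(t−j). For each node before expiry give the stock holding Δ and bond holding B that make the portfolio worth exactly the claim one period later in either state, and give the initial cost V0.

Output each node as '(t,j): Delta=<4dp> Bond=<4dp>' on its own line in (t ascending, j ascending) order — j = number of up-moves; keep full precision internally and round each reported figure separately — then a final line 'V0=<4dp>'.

(0,0): Delta=0.3467 Bond=-10.9457
V0=5.3485

Under the risk-neutral measure, an up-move has probability p* = (R−d)/(u−d) = 0.8431 and values discount at R = 1.31.
Terminal values V(1,·): V(1,0)=0.0000, V(1,1)=8.3100
  t=0,j=0: stock 47.0000 → up 65.3300 (V=8.3100), down 41.3600 (V=0.0000). Price 5.3485; hedge Δ=0.3467, bond B=-10.9457.
Each (Δ,B) replicates both successor values, so the strategy is self-financing and V0 is arbitrage-free.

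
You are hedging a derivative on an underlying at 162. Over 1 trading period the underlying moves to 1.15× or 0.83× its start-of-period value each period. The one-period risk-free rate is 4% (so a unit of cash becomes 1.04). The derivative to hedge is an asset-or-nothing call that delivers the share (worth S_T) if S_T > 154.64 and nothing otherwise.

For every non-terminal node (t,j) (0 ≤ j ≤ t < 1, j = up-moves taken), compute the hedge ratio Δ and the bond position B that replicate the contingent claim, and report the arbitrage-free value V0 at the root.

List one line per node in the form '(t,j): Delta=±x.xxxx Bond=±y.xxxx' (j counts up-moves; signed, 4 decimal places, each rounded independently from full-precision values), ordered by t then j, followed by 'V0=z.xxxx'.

Since d<R<u, set p* = (R−d)/(u−d) = 0.6563; price each node as the discounted p*-expectation of its children.
Terminal values V(1,·): V(1,0)=0.0000, V(1,1)=186.3000
(0,0): S=162.0000. Δ = (V_up−V_dn)/(S_up−S_dn) = (186.3000−0.0000)/(186.3000−134.4600) = 3.5937. V = [p*·186.3000 + (1−p*)·0.0000]/1.04 = 117.5571. B = V − Δ·S = -464.6304.
Self-financing check: at every node Δ·S+B equals the discounted successor values.

(0,0): Delta=3.5937 Bond=-464.6304
V0=117.5571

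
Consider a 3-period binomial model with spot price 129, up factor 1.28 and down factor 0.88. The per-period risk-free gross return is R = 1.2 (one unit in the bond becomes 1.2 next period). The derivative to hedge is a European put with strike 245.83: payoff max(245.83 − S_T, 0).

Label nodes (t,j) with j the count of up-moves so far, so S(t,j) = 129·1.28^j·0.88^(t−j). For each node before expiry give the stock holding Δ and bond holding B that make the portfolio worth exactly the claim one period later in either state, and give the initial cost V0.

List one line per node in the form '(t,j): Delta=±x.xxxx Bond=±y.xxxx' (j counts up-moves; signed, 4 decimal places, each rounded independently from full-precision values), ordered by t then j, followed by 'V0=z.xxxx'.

(0,0): Delta=-0.7872 Bond=122.1347
(1,0): Delta=-1.0000 Bond=170.7153
(1,1): Delta=-0.7507 Bond=140.5232
(2,0): Delta=-1.0000 Bond=204.8583
(2,1): Delta=-1.0000 Bond=204.8583
(2,2): Delta=-0.7078 Bond=159.5702
V0=20.5820

Under the risk-neutral measure, an up-move has probability p* = (R−d)/(u−d) = 0.8000 and values discount at R = 1.2.
At expiry t=3: V(3,0)=157.9201, V(3,1)=117.9611, V(3,2)=59.8388, V(3,3)=0.0000
  t=2,j=0: stock 99.8976 → up 127.8689 (V=117.9611), down 87.9099 (V=157.9201). Price 104.9607; hedge Δ=-1.0000, bond B=204.8583.
  t=2,j=1: stock 145.3056 → up 185.9912 (V=59.8388), down 127.8689 (V=117.9611). Price 59.5527; hedge Δ=-1.0000, bond B=204.8583.
  t=2,j=2: stock 211.3536 → up 270.5326 (V=0.0000), down 185.9912 (V=59.8388). Price 9.9731; hedge Δ=-0.7078, bond B=159.5702.
  t=1,j=0: stock 113.5200 → up 145.3056 (V=59.5527), down 99.8976 (V=104.9607). Price 57.1953; hedge Δ=-1.0000, bond B=170.7153.
  t=1,j=1: stock 165.1200 → up 211.3536 (V=9.9731), down 145.3056 (V=59.5527). Price 16.5742; hedge Δ=-0.7507, bond B=140.5232.
  t=0,j=0: stock 129.0000 → up 165.1200 (V=16.5742), down 113.5200 (V=57.1953). Price 20.5820; hedge Δ=-0.7872, bond B=122.1347.
Check: Δ(0,0)·S0 + B(0,0) = 20.5820 = V0.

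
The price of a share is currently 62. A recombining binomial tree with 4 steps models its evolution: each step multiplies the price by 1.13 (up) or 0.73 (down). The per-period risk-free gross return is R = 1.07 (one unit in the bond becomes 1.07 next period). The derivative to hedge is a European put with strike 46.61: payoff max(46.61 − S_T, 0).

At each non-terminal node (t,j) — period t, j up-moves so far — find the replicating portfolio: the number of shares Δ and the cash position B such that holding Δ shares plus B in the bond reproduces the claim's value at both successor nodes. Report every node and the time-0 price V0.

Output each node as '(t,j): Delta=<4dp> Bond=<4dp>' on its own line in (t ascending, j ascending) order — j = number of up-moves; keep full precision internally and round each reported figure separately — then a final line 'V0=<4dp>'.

(0,0): Delta=-0.0766 Bond=5.2583
(1,0): Delta=-0.3483 Bond=17.9249
(1,1): Delta=-0.0456 Bond=3.4561
(2,0): Delta=-1.0000 Bond=40.7110
(2,1): Delta=-0.2740 Bond=15.3800
(2,2): Delta=-0.0196 Bond=1.6365
(3,0): Delta=-1.0000 Bond=43.5607
(3,1): Delta=-1.0000 Bond=43.5607
(3,2): Delta=-0.1913 Bond=11.6735
(3,3): Delta=0.0000 Bond=0.0000
V0=0.5096

Since d<R<u, set p* = (R−d)/(u−d) = 0.8500; price each node as the discounted p*-expectation of its children.
Terminal values V(4,·): V(4,0)=29.0031, V(4,1)=19.3555, V(4,2)=4.4215, V(4,3)=0.0000, V(4,4)=0.0000
  t=3,j=0: stock 24.1191 → up 27.2545 (V=19.3555), down 17.6069 (V=29.0031). Price 19.4417; hedge Δ=-1.0000, bond B=43.5607.
  t=3,j=1: stock 37.3350 → up 42.1885 (V=4.4215), down 27.2545 (V=19.3555). Price 6.2258; hedge Δ=-1.0000, bond B=43.5607.
  t=3,j=2: stock 57.7925 → up 65.3055 (V=0.0000), down 42.1885 (V=4.4215). Price 0.6198; hedge Δ=-0.1913, bond B=11.6735.
  t=3,j=3: stock 89.4596 → up 101.0894 (V=0.0000), down 65.3055 (V=0.0000). Price 0.0000; hedge Δ=0.0000, bond B=0.0000.
  t=2,j=0: stock 33.0398 → up 37.3350 (V=6.2258), down 24.1191 (V=19.4417). Price 7.6712; hedge Δ=-1.0000, bond B=40.7110.
  t=2,j=1: stock 51.1438 → up 57.7925 (V=0.6198), down 37.3350 (V=6.2258). Price 1.3652; hedge Δ=-0.2740, bond B=15.3800.
  t=2,j=2: stock 79.1678 → up 89.4596 (V=0.0000), down 57.7925 (V=0.6198). Price 0.0869; hedge Δ=-0.0196, bond B=1.6365.
  t=1,j=0: stock 45.2600 → up 51.1438 (V=1.3652), down 33.0398 (V=7.6712). Price 2.1599; hedge Δ=-0.3483, bond B=17.9249.
  t=1,j=1: stock 70.0600 → up 79.1678 (V=0.0869), down 51.1438 (V=1.3652). Price 0.2604; hedge Δ=-0.0456, bond B=3.4561.
  t=0,j=0: stock 62.0000 → up 70.0600 (V=0.2604), down 45.2600 (V=2.1599). Price 0.5096; hedge Δ=-0.0766, bond B=5.2583.
The time-0 hedge costs 0.5096, which is the no-arbitrage price.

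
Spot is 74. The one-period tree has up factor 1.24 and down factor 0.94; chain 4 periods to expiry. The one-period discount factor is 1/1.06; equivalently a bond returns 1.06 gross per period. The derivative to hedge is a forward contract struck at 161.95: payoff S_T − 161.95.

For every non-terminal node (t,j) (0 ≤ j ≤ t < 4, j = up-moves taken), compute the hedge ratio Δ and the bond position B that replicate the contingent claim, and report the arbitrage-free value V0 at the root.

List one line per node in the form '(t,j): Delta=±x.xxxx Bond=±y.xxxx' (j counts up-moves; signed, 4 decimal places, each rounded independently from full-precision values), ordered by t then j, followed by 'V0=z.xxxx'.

Risk-neutral probability p* = (R−d)/(u−d) = (1.06−0.94)/(1.24−0.94) = 0.4000.
At expiry t=4: V(4,0)=-104.1746, V(4,1)=-85.7356, V(4,2)=-61.4119, V(4,3)=-29.3252, V(4,4)=13.0018
  t=3,j=0: stock 61.4632 → up 76.2144 (V=-85.7356), down 57.7754 (V=-104.1746). Price -91.3198; hedge Δ=1.0000, bond B=-152.7830.
  t=3,j=1: stock 81.0791 → up 100.5381 (V=-61.4119), down 76.2144 (V=-85.7356). Price -71.7039; hedge Δ=1.0000, bond B=-152.7830.
  t=3,j=2: stock 106.9555 → up 132.6248 (V=-29.3252), down 100.5381 (V=-61.4119). Price -45.8276; hedge Δ=1.0000, bond B=-152.7830.
  t=3,j=3: stock 141.0902 → up 174.9518 (V=13.0018), down 132.6248 (V=-29.3252). Price -11.6928; hedge Δ=1.0000, bond B=-152.7830.
  t=2,j=0: stock 65.3864 → up 81.0791 (V=-71.7039), down 61.4632 (V=-91.3198). Price -78.7485; hedge Δ=1.0000, bond B=-144.1349.
  t=2,j=1: stock 86.2544 → up 106.9555 (V=-45.8276), down 81.0791 (V=-71.7039). Price -57.8805; hedge Δ=1.0000, bond B=-144.1349.
  t=2,j=2: stock 113.7824 → up 141.0902 (V=-11.6928), down 106.9555 (V=-45.8276). Price -30.3525; hedge Δ=1.0000, bond B=-144.1349.
  t=1,j=0: stock 69.5600 → up 86.2544 (V=-57.8805), down 65.3864 (V=-78.7485). Price -66.4163; hedge Δ=1.0000, bond B=-135.9763.
  t=1,j=1: stock 91.7600 → up 113.7824 (V=-30.3525), down 86.2544 (V=-57.8805). Price -44.2163; hedge Δ=1.0000, bond B=-135.9763.
  t=0,j=0: stock 74.0000 → up 91.7600 (V=-44.2163), down 69.5600 (V=-66.4163). Price -54.2796; hedge Δ=1.0000, bond B=-128.2796.
Check: Δ(0,0)·S0 + B(0,0) = -54.2796 = V0.

(0,0): Delta=1.0000 Bond=-128.2796
(1,0): Delta=1.0000 Bond=-135.9763
(1,1): Delta=1.0000 Bond=-135.9763
(2,0): Delta=1.0000 Bond=-144.1349
(2,1): Delta=1.0000 Bond=-144.1349
(2,2): Delta=1.0000 Bond=-144.1349
(3,0): Delta=1.0000 Bond=-152.7830
(3,1): Delta=1.0000 Bond=-152.7830
(3,2): Delta=1.0000 Bond=-152.7830
(3,3): Delta=1.0000 Bond=-152.7830
V0=-54.2796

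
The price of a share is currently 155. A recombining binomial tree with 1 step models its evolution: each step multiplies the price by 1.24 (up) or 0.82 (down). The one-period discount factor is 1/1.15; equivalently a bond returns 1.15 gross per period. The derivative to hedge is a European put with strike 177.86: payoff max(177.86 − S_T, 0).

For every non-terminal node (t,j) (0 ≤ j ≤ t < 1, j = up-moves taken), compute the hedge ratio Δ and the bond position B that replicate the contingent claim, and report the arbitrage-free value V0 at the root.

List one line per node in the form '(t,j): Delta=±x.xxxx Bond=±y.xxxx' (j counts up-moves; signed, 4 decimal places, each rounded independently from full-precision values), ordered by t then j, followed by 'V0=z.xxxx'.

No-arbitrage ⇒ martingale measure with p* = (R−d)/(u−d) = 0.7857.
At expiry t=1: V(1,0)=50.7600, V(1,1)=0.0000
(0,0): S=155.0000. Δ = (V_up−V_dn)/(S_up−S_dn) = (0.0000−50.7600)/(192.2000−127.1000) = -0.7797. V = [p*·0.0000 + (1−p*)·50.7600]/1.15 = 9.4584. B = V − Δ·S = 130.3155.
The time-0 hedge costs 9.4584, which is the no-arbitrage price.

(0,0): Delta=-0.7797 Bond=130.3155
V0=9.4584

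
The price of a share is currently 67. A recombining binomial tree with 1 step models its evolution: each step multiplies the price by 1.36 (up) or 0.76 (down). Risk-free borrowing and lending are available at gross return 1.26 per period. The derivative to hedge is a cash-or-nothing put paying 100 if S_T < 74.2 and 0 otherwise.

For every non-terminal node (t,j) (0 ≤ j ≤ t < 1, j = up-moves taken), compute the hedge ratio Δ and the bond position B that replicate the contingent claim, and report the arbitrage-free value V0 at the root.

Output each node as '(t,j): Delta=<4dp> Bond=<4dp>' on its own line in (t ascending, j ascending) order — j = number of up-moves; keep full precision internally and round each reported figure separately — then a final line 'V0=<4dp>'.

The replicating-portfolio and risk-neutral prices coincide; use p* = (1.26−0.76)/(1.36−0.76) = 0.8333 for the latter.
Terminal payoffs: V(1,0)=100.0000, V(1,1)=0.0000
Node (0,0) S=67.0000: V=(p*·0.0000+(1−p*)·100.0000)/1.26=13.2275; Δ=(0.0000−100.0000)/(91.1200−50.9200)=-2.4876; B=V−Δ·S=179.8942
Check: Δ(0,0)·S0 + B(0,0) = 13.2275 = V0.

(0,0): Delta=-2.4876 Bond=179.8942
V0=13.2275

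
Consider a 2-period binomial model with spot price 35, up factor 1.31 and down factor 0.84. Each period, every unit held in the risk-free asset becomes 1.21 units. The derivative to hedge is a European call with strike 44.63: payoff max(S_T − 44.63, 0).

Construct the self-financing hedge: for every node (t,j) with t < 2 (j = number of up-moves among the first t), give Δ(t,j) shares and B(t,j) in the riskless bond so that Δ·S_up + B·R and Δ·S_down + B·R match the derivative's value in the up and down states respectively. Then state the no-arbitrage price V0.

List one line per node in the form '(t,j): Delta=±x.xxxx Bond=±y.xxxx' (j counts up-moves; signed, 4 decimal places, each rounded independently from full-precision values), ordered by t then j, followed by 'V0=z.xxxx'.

(0,0): Delta=0.6104 Bond=-14.8313
(1,0): Delta=0.0000 Bond=0.0000
(1,1): Delta=0.7162 Bond=-22.7961
V0=6.5328

The replicating-portfolio and risk-neutral prices coincide; use p* = (1.21−0.84)/(1.31−0.84) = 0.7872 for the latter.
Terminal payoffs: V(2,0)=0.0000, V(2,1)=0.0000, V(2,2)=15.4335
(1,0): S=29.4000. Δ = (V_up−V_dn)/(S_up−S_dn) = (0.0000−0.0000)/(38.5140−24.6960) = 0.0000. V = [p*·0.0000 + (1−p*)·0.0000]/1.21 = 0.0000. B = V − Δ·S = 0.0000.
(1,1): S=45.8500. Δ = (V_up−V_dn)/(S_up−S_dn) = (15.4335−0.0000)/(60.0635−38.5140) = 0.7162. V = [p*·15.4335 + (1−p*)·0.0000]/1.21 = 10.0411. B = V − Δ·S = -22.7961.
(0,0): S=35.0000. Δ = (V_up−V_dn)/(S_up−S_dn) = (10.0411−0.0000)/(45.8500−29.4000) = 0.6104. V = [p*·10.0411 + (1−p*)·0.0000]/1.21 = 6.5328. B = V − Δ·S = -14.8313.
The time-0 hedge costs 6.5328, which is the no-arbitrage price.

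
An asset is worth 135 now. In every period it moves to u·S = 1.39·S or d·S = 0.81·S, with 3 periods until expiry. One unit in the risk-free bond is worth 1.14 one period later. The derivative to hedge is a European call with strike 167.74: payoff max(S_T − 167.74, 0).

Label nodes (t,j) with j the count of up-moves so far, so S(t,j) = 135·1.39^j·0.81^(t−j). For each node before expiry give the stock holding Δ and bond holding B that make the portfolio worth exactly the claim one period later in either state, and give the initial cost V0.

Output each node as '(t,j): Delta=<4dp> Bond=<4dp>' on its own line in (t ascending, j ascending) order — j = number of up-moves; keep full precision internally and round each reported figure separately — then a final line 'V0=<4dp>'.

Under the risk-neutral measure, an up-move has probability p* = (R−d)/(u−d) = 0.5690 and values discount at R = 1.14.
Terminal values V(3,·): V(3,0)=0.0000, V(3,1)=0.0000, V(3,2)=43.5351, V(3,3)=194.8186
(2,0): S=88.5735. Δ = (V_up−V_dn)/(S_up−S_dn) = (0.0000−0.0000)/(123.1172−71.7445) = 0.0000. V = [p*·0.0000 + (1−p*)·0.0000]/1.14 = 0.0000. B = V − Δ·S = 0.0000.
(2,1): S=151.9965. Δ = (V_up−V_dn)/(S_up−S_dn) = (43.5351−0.0000)/(211.2751−123.1172) = 0.4938. V = [p*·43.5351 + (1−p*)·0.0000]/1.14 = 21.7281. B = V − Δ·S = -53.3325.
(2,2): S=260.8335. Δ = (V_up−V_dn)/(S_up−S_dn) = (194.8186−43.5351)/(362.5586−211.2751) = 1.0000. V = [p*·194.8186 + (1−p*)·43.5351]/1.14 = 113.6931. B = V − Δ·S = -147.1404.
(1,0): S=109.3500. Δ = (V_up−V_dn)/(S_up−S_dn) = (21.7281−0.0000)/(151.9965−88.5735) = 0.3426. V = [p*·21.7281 + (1−p*)·0.0000]/1.14 = 10.8443. B = V − Δ·S = -26.6179.
(1,1): S=187.6500. Δ = (V_up−V_dn)/(S_up−S_dn) = (113.6931−21.7281)/(260.8335−151.9965) = 0.8450. V = [p*·113.6931 + (1−p*)·21.7281]/1.14 = 64.9588. B = V − Δ·S = -93.6017.
(0,0): S=135.0000. Δ = (V_up−V_dn)/(S_up−S_dn) = (64.9588−10.8443)/(187.6500−109.3500) = 0.6911. V = [p*·64.9588 + (1−p*)·10.8443]/1.14 = 36.5207. B = V − Δ·S = -56.7801.
Root portfolio cost Δ·135+B reproduces V0=36.5207.

(0,0): Delta=0.6911 Bond=-56.7801
(1,0): Delta=0.3426 Bond=-26.6179
(1,1): Delta=0.8450 Bond=-93.6017
(2,0): Delta=0.0000 Bond=0.0000
(2,1): Delta=0.4938 Bond=-53.3325
(2,2): Delta=1.0000 Bond=-147.1404
V0=36.5207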